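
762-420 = 342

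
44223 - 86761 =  - 42538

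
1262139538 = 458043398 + 804096140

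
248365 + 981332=1229697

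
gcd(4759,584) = 1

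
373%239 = 134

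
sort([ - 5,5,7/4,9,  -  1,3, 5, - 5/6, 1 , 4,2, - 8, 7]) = [ - 8, - 5, - 1, - 5/6,1, 7/4, 2,3,4, 5, 5,7, 9]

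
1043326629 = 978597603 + 64729026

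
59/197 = 59/197= 0.30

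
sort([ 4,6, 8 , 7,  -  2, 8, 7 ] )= [-2,4,  6  ,  7, 7,8, 8] 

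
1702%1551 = 151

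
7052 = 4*1763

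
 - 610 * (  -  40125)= 24476250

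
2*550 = 1100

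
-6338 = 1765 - 8103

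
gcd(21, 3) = 3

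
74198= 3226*23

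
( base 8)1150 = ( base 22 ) 160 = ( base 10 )616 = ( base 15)2b1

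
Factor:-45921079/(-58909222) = 2^( - 1 )*1039^( - 1)*28349^ (-1)*45921079^1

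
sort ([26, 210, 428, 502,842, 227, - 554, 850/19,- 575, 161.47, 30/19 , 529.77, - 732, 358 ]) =[- 732, - 575,  -  554,30/19, 26,850/19, 161.47,210, 227, 358, 428, 502, 529.77, 842]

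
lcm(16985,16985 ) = 16985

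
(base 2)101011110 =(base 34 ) AA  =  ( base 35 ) A0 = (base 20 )ha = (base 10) 350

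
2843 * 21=59703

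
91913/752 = 122  +  169/752 = 122.22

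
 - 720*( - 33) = 23760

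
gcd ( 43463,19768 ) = 7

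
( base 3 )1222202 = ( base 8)2653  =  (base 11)10AA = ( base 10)1451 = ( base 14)759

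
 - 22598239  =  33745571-56343810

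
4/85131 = 4/85131= 0.00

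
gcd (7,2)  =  1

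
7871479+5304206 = 13175685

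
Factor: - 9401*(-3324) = 2^2*3^1*7^1*17^1*79^1*277^1 = 31248924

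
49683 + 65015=114698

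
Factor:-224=  -  2^5*7^1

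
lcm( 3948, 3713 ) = 311892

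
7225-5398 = 1827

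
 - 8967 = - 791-8176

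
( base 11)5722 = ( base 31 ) 7po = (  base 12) 4432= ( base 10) 7526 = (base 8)16546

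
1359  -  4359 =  - 3000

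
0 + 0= 0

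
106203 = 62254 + 43949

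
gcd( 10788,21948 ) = 372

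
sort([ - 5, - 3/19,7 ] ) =[ - 5  , - 3/19, 7] 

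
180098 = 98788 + 81310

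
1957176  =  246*7956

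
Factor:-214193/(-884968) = 2^(  -  3) *37^1*827^1*15803^( - 1 )= 30599/126424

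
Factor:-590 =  - 2^1*5^1*59^1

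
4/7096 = 1/1774 = 0.00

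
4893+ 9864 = 14757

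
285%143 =142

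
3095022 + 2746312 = 5841334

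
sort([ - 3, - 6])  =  [ - 6, - 3 ] 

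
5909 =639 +5270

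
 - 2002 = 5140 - 7142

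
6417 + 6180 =12597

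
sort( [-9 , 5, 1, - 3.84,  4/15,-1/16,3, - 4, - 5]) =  [- 9, - 5, - 4, - 3.84, - 1/16,4/15,  1, 3,5 ]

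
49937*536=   26766232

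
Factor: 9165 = 3^1*5^1* 13^1*47^1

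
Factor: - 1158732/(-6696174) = 193122/1116029 = 2^1*3^2*23^ ( - 1 ) * 10729^1*48523^(-1)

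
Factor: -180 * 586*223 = - 2^3*3^2*5^1*223^1* 293^1 = - 23522040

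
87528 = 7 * 12504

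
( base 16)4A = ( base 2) 1001010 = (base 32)2a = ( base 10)74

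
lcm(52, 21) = 1092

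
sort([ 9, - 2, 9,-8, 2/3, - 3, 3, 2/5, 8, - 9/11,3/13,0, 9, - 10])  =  [-10, - 8,-3, - 2,-9/11,0 , 3/13,2/5, 2/3, 3,8,9,9,9]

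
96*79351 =7617696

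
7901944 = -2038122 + 9940066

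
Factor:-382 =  - 2^1* 191^1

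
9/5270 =9/5270 = 0.00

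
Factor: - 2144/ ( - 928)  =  67/29 = 29^(-1 )*67^1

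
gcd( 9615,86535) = 9615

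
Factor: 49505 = 5^1*9901^1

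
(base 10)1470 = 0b10110111110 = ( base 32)1DU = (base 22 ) 30I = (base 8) 2676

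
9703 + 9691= 19394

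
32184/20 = 8046/5 = 1609.20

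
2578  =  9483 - 6905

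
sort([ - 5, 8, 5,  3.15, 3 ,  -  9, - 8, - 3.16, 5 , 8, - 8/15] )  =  [-9, - 8,  -  5,  -  3.16,-8/15,3,3.15,5, 5, 8,8 ]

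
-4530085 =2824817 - 7354902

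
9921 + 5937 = 15858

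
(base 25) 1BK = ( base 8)1630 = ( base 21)21h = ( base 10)920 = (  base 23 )1H0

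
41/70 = 41/70  =  0.59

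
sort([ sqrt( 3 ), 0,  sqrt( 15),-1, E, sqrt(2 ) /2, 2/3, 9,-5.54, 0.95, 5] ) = [ - 5.54,-1, 0, 2/3, sqrt( 2)/2, 0.95, sqrt( 3),  E, sqrt(15), 5, 9 ] 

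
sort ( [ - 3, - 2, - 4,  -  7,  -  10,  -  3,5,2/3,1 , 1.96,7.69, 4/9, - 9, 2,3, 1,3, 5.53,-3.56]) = [-10, - 9,  -  7, - 4,-3.56,  -  3, - 3,  -  2,  4/9,2/3, 1,1,1.96,  2, 3,  3,5,5.53,7.69 ]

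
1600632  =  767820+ 832812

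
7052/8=1763/2=881.50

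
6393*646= 4129878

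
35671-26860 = 8811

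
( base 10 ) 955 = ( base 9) 1271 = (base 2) 1110111011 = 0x3BB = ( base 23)1ic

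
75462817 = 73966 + 75388851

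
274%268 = 6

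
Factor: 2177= 7^1*311^1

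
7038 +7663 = 14701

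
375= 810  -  435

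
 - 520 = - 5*104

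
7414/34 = 218+1/17 = 218.06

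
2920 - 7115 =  - 4195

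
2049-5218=  -  3169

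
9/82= 9/82 =0.11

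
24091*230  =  5540930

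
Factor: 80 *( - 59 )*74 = -2^5*5^1 * 37^1*59^1 = - 349280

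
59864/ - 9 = -6652 + 4/9 = - 6651.56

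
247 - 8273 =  - 8026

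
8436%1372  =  204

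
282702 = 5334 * 53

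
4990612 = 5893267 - 902655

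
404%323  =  81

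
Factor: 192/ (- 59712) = -311^( - 1) = - 1/311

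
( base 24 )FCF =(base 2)10001011101111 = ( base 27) c76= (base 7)35034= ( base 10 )8943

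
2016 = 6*336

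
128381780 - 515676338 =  - 387294558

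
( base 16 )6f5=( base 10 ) 1781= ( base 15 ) 7DB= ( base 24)325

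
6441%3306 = 3135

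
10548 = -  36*(  -  293 )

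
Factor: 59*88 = 5192 =2^3*11^1*59^1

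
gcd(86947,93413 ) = 1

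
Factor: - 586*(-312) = 2^4*3^1 * 13^1 * 293^1= 182832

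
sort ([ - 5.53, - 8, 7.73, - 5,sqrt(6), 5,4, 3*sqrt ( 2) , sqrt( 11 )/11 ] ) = [ - 8, - 5.53, - 5 , sqrt ( 11)/11, sqrt(6),  4, 3 * sqrt( 2), 5, 7.73 ] 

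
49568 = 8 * 6196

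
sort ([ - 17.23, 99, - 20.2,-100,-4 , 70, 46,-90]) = [-100,-90, - 20.2 ,-17.23,  -  4,46,70,99 ]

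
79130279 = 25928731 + 53201548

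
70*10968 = 767760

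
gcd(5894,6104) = 14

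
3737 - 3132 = 605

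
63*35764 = 2253132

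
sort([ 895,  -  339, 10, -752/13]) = [ - 339, - 752/13, 10,  895]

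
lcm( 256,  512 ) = 512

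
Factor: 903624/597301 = 2^3 * 3^1*23^1 * 1637^1*597301^(  -  1 ) 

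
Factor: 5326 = 2^1 * 2663^1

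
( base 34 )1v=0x41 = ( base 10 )65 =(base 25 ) 2f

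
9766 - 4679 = 5087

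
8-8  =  0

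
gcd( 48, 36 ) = 12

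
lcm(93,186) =186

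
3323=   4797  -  1474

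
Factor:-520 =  - 2^3 * 5^1 * 13^1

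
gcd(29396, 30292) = 4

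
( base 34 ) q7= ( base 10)891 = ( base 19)28H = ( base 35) PG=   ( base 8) 1573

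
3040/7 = 3040/7 = 434.29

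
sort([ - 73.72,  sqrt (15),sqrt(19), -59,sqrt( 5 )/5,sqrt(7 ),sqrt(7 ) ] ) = [-73.72,  -  59,sqrt( 5 ) /5,sqrt(7),sqrt (7), sqrt (15 ),sqrt( 19 )] 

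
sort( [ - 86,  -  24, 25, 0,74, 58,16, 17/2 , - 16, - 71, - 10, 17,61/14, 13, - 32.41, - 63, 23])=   [ - 86, - 71,  -  63, - 32.41, - 24, - 16, - 10, 0,61/14 , 17/2,13, 16,17,  23, 25,  58, 74]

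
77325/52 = 77325/52=   1487.02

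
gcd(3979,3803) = 1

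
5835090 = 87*67070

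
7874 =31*254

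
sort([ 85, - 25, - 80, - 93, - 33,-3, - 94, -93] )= [ - 94, - 93, - 93, - 80 , - 33 ,- 25, - 3, 85]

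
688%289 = 110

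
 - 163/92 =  - 163/92 = - 1.77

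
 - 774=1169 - 1943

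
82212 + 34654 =116866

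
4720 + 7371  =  12091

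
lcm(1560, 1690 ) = 20280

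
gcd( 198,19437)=33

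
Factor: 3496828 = 2^2*23^1 * 191^1*199^1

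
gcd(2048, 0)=2048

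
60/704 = 15/176 = 0.09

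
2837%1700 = 1137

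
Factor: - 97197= - 3^1*179^1 * 181^1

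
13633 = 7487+6146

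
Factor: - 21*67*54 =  - 2^1 * 3^4*7^1 * 67^1 = - 75978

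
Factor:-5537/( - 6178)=2^ ( - 1 )* 7^2*113^1*3089^(- 1)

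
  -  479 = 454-933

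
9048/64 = 1131/8 =141.38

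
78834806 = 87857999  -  9023193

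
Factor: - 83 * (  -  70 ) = 5810  =  2^1*5^1*7^1*83^1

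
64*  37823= 2420672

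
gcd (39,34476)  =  39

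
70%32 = 6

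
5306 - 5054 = 252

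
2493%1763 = 730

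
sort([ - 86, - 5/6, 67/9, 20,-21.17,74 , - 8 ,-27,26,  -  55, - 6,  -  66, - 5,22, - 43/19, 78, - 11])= [ - 86,-66,-55, - 27, - 21.17, - 11, - 8, - 6, - 5, - 43/19, - 5/6,67/9,20, 22,  26,74,78] 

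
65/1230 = 13/246 = 0.05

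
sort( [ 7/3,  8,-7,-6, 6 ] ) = [-7, - 6, 7/3,  6,8] 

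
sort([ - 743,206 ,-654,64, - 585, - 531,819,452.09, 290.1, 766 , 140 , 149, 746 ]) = [ - 743, - 654, - 585,-531, 64,140,149,206 , 290.1,452.09,746,766,819]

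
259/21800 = 259/21800=0.01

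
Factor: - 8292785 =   -  5^1*797^1 * 2081^1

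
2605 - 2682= - 77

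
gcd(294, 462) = 42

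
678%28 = 6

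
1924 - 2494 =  - 570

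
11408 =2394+9014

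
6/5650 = 3/2825  =  0.00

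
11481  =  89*129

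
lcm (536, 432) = 28944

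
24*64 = 1536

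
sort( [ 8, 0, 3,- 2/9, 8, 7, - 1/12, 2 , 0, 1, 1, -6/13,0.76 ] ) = [ - 6/13, - 2/9, - 1/12, 0,0, 0.76 , 1 , 1, 2,3, 7, 8, 8 ]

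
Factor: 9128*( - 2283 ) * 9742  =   - 2^4*3^1*7^1*163^1* 761^1*4871^1 = - 203015720208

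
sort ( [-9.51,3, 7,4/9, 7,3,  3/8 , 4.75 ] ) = [  -  9.51,3/8,4/9,3, 3, 4.75, 7 , 7 ]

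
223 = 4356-4133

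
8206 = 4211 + 3995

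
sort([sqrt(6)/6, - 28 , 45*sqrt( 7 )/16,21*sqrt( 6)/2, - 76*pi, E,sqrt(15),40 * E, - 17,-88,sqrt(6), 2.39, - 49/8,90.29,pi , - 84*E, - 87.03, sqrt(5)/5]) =[ - 76*pi, - 84*E, - 88, - 87.03, - 28, - 17  , - 49/8, sqrt(6 )/6,sqrt(5)/5,2.39,sqrt(6 ),E,pi,sqrt(15),45*sqrt(7) /16,21*sqrt( 6)/2, 90.29,40 * E] 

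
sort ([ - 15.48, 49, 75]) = [  -  15.48, 49, 75]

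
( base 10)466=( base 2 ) 111010010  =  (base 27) H7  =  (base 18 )17g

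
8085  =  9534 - 1449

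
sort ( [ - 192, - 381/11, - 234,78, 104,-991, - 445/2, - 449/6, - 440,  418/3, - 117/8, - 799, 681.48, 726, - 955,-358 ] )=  [ - 991, - 955, - 799, - 440, - 358, - 234,-445/2, - 192, - 449/6, - 381/11,-117/8,78 , 104,  418/3,681.48, 726]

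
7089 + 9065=16154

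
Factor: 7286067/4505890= 2^( - 1)*3^2*5^( - 1) * 47^( - 1)*9587^( - 1) *809563^1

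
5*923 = 4615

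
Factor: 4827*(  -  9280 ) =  - 2^6*3^1*5^1*29^1*1609^1  =  - 44794560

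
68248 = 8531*8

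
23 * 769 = 17687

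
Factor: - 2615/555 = - 3^ ( - 1)*37^( - 1)*523^1 =- 523/111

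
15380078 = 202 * 76139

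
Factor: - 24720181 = -37^1*727^1*919^1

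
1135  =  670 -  - 465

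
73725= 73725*1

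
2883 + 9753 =12636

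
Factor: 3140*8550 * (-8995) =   -  2^3 * 3^2 * 5^4*7^1 *19^1 * 157^1*257^1 = - 241488765000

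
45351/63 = 5039/7= 719.86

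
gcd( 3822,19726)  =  14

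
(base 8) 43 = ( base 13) 29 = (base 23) 1c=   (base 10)35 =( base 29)16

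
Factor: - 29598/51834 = -4933/8639 = - 53^( - 1) * 163^(-1)*4933^1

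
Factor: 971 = 971^1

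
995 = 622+373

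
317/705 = 317/705 = 0.45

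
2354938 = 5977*394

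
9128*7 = 63896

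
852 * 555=472860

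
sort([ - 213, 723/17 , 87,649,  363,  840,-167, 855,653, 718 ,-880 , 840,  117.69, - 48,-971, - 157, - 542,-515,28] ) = [-971, - 880, - 542, - 515, - 213, - 167, - 157, - 48, 28, 723/17, 87, 117.69 , 363, 649,653,718 , 840,  840, 855]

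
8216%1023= 32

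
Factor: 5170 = 2^1*5^1*11^1*47^1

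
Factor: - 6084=-2^2 * 3^2*13^2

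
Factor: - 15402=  - 2^1*3^1  *17^1*151^1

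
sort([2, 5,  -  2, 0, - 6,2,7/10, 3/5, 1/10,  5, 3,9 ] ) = [ - 6, - 2, 0,1/10,3/5,7/10, 2,2,3,5, 5, 9] 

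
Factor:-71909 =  - 71909^1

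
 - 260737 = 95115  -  355852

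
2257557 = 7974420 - 5716863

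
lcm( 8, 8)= 8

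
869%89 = 68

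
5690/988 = 5 + 375/494 = 5.76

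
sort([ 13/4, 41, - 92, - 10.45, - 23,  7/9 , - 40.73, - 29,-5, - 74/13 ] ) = [ - 92,  -  40.73, - 29 , - 23, - 10.45, - 74/13, - 5, 7/9,  13/4,41 ] 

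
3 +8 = 11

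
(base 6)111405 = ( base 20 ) 13bh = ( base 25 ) F2C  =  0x24DD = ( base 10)9437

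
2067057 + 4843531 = 6910588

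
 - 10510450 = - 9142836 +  - 1367614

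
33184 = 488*68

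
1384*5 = 6920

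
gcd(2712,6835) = 1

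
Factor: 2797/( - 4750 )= - 2^(- 1)*5^(-3 )*19^( - 1 ) * 2797^1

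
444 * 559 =248196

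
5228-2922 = 2306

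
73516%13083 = 8101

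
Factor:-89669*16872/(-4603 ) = 2^3*3^1*19^1*37^1*4603^( - 1) *89669^1 = 1512895368/4603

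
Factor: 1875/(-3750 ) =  - 2^( - 1 )  =  - 1/2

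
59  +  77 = 136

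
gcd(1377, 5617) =1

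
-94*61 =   -  5734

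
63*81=5103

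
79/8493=79/8493 = 0.01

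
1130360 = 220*5138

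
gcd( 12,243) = 3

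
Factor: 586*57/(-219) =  -2^1*19^1*73^(-1)*293^1 = -11134/73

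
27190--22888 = 50078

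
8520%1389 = 186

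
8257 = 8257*1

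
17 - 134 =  - 117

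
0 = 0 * 99322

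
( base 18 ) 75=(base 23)5G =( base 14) 95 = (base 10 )131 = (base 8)203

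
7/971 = 7/971=0.01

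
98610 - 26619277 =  - 26520667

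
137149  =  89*1541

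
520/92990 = 52/9299 = 0.01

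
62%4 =2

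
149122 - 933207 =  - 784085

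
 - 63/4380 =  - 21/1460 = -0.01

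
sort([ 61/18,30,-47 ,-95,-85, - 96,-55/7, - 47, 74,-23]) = [ - 96,-95,-85, - 47, - 47,-23,  -  55/7, 61/18, 30, 74 ]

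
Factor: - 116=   -  2^2*29^1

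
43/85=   43/85 =0.51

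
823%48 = 7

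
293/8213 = 293/8213= 0.04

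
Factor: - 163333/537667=-233/767=-  13^( - 1 )*59^( - 1 ) * 233^1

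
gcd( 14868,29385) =9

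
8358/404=4179/202= 20.69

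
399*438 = 174762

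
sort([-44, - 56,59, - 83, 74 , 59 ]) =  [ - 83, - 56, - 44, 59, 59, 74 ]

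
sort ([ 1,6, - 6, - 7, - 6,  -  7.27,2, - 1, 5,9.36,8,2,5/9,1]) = [ - 7.27, - 7, - 6, - 6,- 1,5/9,1, 1, 2, 2,5, 6,8 , 9.36] 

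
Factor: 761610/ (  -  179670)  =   - 113^ ( - 1)*479^1 = - 479/113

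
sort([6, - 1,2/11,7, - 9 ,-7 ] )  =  [ - 9, - 7, - 1,2/11, 6, 7 ] 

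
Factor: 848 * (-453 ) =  - 2^4 * 3^1 * 53^1*151^1=- 384144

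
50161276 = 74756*671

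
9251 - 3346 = 5905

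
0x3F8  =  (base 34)TU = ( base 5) 13031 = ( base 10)1016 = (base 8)1770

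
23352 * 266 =6211632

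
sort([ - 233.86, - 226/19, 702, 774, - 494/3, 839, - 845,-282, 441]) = [ - 845, - 282, - 233.86, - 494/3,-226/19, 441, 702, 774,839]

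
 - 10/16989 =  - 1+16979/16989 = - 0.00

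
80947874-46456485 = 34491389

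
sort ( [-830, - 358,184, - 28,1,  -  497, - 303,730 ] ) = [- 830, - 497,- 358,-303, - 28, 1,184,730] 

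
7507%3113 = 1281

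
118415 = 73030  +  45385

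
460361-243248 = 217113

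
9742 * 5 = 48710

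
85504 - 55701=29803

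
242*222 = 53724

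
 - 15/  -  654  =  5/218 = 0.02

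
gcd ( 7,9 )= 1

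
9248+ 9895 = 19143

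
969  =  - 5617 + 6586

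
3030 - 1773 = 1257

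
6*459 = 2754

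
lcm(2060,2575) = 10300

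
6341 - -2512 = 8853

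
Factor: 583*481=280423 = 11^1*13^1*37^1*53^1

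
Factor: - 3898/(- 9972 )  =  2^( - 1)*3^( - 2 )*277^(-1 )*1949^1 = 1949/4986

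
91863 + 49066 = 140929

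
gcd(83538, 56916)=918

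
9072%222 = 192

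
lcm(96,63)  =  2016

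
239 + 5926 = 6165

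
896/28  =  32 = 32.00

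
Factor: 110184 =2^3*3^1*4591^1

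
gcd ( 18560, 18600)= 40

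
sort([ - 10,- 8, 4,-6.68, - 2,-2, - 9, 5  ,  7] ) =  [ - 10 ,-9,-8,- 6.68,  -  2, - 2,4, 5 , 7]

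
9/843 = 3/281= 0.01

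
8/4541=8/4541= 0.00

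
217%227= 217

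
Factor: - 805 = -5^1*7^1*23^1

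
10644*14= 149016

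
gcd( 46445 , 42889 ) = 7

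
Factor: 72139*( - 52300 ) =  - 2^2*5^2  *  523^1*72139^1  =  -3772869700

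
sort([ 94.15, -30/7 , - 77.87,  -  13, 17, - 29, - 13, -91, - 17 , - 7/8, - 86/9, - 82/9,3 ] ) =[-91, - 77.87, - 29 , - 17,-13 , - 13, - 86/9 , - 82/9,-30/7, - 7/8  ,  3, 17, 94.15 ]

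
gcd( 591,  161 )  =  1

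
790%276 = 238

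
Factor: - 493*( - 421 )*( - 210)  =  -2^1*3^1* 5^1*7^1*17^1*29^1*421^1 = -43586130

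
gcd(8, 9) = 1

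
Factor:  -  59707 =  - 59707^1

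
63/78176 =9/11168 = 0.00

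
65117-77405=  - 12288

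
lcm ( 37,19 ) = 703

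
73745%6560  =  1585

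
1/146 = 1/146 = 0.01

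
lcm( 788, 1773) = 7092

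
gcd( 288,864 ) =288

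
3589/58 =61 + 51/58 = 61.88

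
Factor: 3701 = 3701^1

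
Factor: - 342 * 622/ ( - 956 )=3^2* 19^1*239^( - 1)*311^1 = 53181/239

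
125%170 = 125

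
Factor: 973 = 7^1 * 139^1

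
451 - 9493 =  - 9042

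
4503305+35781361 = 40284666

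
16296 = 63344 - 47048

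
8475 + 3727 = 12202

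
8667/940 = 8667/940 = 9.22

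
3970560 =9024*440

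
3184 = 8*398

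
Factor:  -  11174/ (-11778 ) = 3^( - 1 ) * 13^ ( - 1)*37^1  =  37/39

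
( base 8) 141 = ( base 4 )1201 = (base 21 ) 4d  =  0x61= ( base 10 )97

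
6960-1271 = 5689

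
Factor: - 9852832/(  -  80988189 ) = 2^5 * 3^ ( - 1 )*11^1*23^1*1217^1*26996063^ ( - 1 ) 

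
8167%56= 47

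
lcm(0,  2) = 0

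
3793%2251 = 1542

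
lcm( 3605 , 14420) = 14420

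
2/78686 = 1/39343 = 0.00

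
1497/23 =1497/23 = 65.09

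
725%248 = 229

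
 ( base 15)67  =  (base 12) 81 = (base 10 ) 97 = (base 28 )3D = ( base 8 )141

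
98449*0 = 0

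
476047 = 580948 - 104901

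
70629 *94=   6639126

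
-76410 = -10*7641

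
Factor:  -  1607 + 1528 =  - 79^1 = - 79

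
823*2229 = 1834467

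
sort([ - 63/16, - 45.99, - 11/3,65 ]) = [ - 45.99, - 63/16,-11/3,65]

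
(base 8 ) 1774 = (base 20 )2b0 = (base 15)480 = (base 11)848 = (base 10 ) 1020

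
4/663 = 4/663 = 0.01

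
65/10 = 13/2 = 6.50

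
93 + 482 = 575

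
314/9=34 + 8/9 = 34.89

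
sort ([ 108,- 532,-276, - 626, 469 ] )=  [ - 626,-532, - 276, 108,  469 ] 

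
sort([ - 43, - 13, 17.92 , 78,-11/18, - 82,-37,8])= [ - 82, - 43,  -  37,- 13, - 11/18, 8 , 17.92, 78]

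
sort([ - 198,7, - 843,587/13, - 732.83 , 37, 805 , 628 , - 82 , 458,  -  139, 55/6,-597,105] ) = [ - 843, - 732.83, - 597, - 198, - 139, - 82, 7,55/6,  37,587/13,105,458,628 , 805]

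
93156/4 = 23289 = 23289.00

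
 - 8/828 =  - 2/207 = - 0.01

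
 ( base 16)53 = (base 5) 313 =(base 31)2l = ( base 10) 83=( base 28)2R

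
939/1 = 939 = 939.00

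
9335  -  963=8372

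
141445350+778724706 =920170056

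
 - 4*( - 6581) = 26324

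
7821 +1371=9192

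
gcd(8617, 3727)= 1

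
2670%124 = 66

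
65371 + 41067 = 106438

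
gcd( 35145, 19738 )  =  71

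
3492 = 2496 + 996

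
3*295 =885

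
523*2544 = 1330512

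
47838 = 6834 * 7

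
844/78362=422/39181= 0.01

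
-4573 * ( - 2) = 9146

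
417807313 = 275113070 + 142694243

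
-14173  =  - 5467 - 8706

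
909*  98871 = 89873739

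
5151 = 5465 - 314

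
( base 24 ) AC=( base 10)252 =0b11111100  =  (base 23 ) AM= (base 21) C0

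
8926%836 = 566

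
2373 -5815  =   - 3442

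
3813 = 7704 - 3891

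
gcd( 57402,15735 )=3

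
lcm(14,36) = 252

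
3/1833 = 1/611 = 0.00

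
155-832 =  - 677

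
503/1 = 503 = 503.00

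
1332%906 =426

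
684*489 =334476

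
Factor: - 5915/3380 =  - 7/4=-2^( - 2 )*7^1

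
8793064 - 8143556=649508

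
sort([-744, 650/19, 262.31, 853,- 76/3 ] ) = [-744,  -  76/3,650/19, 262.31 , 853]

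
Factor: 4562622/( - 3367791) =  - 2^1*7^( - 1)*19^1 * 103^( - 1)*173^( - 1 ) * 4447^1 = - 168986/124733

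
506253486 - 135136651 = 371116835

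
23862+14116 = 37978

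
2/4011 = 2/4011=   0.00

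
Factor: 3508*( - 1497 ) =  - 2^2*3^1*499^1 *877^1 = - 5251476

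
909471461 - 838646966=70824495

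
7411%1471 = 56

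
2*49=98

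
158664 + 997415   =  1156079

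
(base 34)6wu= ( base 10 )8054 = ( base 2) 1111101110110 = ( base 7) 32324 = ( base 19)135h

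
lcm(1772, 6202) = 12404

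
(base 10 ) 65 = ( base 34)1v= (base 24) 2H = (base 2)1000001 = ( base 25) 2F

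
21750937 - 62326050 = -40575113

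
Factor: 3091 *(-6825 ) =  - 21096075  =  - 3^1*5^2 * 7^1*11^1*13^1 * 281^1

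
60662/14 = 4333 = 4333.00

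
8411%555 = 86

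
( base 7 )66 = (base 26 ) 1m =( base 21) 26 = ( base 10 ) 48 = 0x30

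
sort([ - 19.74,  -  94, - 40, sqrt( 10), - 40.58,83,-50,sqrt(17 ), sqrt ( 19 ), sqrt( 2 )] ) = [ - 94, - 50, - 40.58, - 40, - 19.74,sqrt(2), sqrt(10 ), sqrt( 17), sqrt(19 ) , 83]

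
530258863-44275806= 485983057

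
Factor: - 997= - 997^1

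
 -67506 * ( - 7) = 472542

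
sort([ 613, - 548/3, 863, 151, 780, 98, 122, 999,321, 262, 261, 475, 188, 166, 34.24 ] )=[ - 548/3,34.24, 98, 122, 151,166, 188,261, 262,321,475, 613, 780, 863, 999] 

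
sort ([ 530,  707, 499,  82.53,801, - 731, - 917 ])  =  [  -  917,-731, 82.53, 499, 530,  707,801]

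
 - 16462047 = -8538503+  - 7923544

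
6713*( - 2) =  - 13426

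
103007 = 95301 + 7706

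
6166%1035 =991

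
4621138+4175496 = 8796634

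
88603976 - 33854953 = 54749023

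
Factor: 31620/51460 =3^1 * 17^1*83^( - 1)  =  51/83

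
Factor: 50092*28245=2^2*3^1*5^1 * 7^2*269^1*1789^1 = 1414848540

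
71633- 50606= 21027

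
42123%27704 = 14419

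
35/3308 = 35/3308 = 0.01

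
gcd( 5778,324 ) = 54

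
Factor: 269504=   2^6*4211^1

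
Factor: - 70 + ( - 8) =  - 2^1*3^1*13^1 = -78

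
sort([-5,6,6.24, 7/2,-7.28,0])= [ -7.28,-5, 0 , 7/2,6,6.24]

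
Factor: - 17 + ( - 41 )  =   - 58 = - 2^1 * 29^1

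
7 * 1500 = 10500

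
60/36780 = 1/613 = 0.00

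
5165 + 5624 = 10789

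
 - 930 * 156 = - 145080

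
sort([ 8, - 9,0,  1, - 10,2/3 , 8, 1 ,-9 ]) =[-10, - 9,  -  9, 0 , 2/3 , 1,1,8, 8 ]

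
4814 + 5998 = 10812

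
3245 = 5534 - 2289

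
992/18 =496/9 = 55.11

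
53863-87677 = -33814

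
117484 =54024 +63460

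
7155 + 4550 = 11705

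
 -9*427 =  - 3843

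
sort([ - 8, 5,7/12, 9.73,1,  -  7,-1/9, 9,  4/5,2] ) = [- 8,-7, - 1/9,7/12,4/5,1,2,5,9,9.73] 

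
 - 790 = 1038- 1828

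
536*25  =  13400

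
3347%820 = 67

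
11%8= 3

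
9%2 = 1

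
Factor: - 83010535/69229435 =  - 11^( - 1)* 1258717^( - 1)*16602107^1 = - 16602107/13845887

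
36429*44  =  1602876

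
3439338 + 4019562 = 7458900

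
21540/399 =53 + 131/133= 53.98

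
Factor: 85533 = 3^1* 7^1*4073^1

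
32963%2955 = 458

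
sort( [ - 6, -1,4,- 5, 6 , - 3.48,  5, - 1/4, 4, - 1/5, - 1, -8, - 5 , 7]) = [ -8, - 6, - 5, - 5,-3.48, - 1 , - 1, - 1/4, - 1/5, 4,4, 5 , 6,7]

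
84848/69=84848/69 = 1229.68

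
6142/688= 3071/344= 8.93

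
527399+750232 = 1277631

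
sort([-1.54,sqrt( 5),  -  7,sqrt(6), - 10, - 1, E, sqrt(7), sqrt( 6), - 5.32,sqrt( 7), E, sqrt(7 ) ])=[ -10, - 7,-5.32,-1.54 , - 1, sqrt( 5), sqrt(6), sqrt(6 ),  sqrt ( 7), sqrt(7),sqrt( 7),E, E ] 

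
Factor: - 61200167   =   - 7^2* 41^2*743^1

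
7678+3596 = 11274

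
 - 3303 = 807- 4110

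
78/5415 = 26/1805 = 0.01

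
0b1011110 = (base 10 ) 94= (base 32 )2u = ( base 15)64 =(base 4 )1132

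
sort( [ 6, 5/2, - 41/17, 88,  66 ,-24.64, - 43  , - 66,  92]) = [ - 66, - 43, - 24.64, - 41/17, 5/2, 6, 66, 88,  92]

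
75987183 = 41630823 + 34356360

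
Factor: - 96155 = - 5^1*19231^1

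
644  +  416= 1060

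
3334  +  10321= 13655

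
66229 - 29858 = 36371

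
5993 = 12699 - 6706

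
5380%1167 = 712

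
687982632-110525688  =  577456944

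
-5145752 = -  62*82996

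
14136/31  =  456 = 456.00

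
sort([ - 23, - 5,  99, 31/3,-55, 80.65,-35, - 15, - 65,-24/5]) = [ - 65,- 55, - 35, - 23, - 15,- 5, - 24/5,  31/3,80.65,99]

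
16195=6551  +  9644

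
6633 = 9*737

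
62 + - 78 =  - 16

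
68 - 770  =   - 702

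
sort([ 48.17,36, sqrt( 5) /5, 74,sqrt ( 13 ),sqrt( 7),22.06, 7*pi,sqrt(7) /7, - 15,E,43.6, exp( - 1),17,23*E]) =[-15,exp( - 1), sqrt( 7) /7, sqrt( 5)/5,sqrt( 7),E,sqrt (13), 17,7*pi,  22.06, 36, 43.6,48.17,23*E,74]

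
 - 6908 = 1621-8529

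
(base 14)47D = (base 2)1101111111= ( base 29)11P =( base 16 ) 37f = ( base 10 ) 895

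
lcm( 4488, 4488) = 4488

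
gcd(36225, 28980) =7245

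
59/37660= 59/37660= 0.00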